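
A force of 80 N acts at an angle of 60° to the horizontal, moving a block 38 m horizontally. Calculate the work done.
W = F·d·cosθ = (80)(38)cos(60°) = 1520 J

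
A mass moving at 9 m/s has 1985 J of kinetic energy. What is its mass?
m = 2·KE/v² = 2·1985/(9)² = 49.01 kg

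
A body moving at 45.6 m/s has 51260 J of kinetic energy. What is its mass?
m = 2·KE/v² = 2·51260/(45.6)² = 49.3 kg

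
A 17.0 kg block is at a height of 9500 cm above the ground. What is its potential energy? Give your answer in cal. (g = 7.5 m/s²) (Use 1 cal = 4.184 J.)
Convert to SI: m = 17.0 kg, h = 95.0 m
PE = mgh = (17.0)(7.5)(95.0) = 12112.5 J = 2895 cal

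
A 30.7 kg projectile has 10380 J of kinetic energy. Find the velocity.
v = √(2·KE/m) = √(2·10380/30.7) = 26.0 m/s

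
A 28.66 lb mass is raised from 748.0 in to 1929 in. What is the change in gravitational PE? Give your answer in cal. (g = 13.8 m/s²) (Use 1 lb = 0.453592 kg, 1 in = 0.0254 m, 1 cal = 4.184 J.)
Convert to SI: m = 12.9999 kg, Δh = 29.9974 m
ΔPE = mgΔh = (12.9999)(13.8)(29.9974) = 5381.51 J = 1286 cal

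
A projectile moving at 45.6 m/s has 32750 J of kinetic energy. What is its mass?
m = 2·KE/v² = 2·32750/(45.6)² = 31.5 kg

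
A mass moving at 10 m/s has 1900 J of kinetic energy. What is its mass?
m = 2·KE/v² = 2·1900/(10)² = 38.0 kg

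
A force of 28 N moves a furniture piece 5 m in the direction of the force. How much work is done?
W = F·d = (28)(5) = 140.0 J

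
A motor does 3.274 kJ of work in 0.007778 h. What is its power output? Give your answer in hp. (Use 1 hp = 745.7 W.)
Convert to SI: W = 3274.0 J, t = 28.0008 s
P = W/t = 3274.0/28.0008 = 116.925 W = 0.1568 hp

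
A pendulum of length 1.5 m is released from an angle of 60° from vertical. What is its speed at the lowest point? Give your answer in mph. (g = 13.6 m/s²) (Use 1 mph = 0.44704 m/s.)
h = L(1 − cosθ) = 1.5(1 − cos60°) = 0.75 m
v = √(2gh) = √(2·13.6·0.75) = 4.51664 m/s = 10.1 mph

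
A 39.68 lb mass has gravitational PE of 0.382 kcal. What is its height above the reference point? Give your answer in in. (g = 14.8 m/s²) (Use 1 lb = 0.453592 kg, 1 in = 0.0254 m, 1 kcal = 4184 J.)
Convert to SI: m = 17.9985 kg, PE = 1598.29 J
h = PE/(mg) = 1598.29/(17.9985·14.8) = 6.00007 m = 236.2 in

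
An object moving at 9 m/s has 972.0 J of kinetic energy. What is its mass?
m = 2·KE/v² = 2·972.0/(9)² = 24.0 kg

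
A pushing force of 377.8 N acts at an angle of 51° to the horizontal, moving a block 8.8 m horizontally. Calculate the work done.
W = F·d·cosθ = (377.8)(8.8)cos(51°) = 2092 J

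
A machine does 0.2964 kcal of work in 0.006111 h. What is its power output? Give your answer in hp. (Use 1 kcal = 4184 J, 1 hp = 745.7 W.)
Convert to SI: W = 1240.14 J, t = 21.9996 s
P = W/t = 1240.14/21.9996 = 56.3709 W = 0.07559 hp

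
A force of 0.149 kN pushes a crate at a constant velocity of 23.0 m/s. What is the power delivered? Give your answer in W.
Convert to SI: F = 149.0 N, v = 23.0 m/s
P = Fv = (149.0)(23.0) = 3427 W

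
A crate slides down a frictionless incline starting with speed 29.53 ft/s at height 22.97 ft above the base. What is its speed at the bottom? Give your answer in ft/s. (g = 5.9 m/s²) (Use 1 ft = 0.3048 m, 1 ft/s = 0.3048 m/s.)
Convert to SI: v₀ = 9.00074 m/s, h = 7.00126 m
½mv₀² + mgh = ½mv² ⇒ v = √(v₀² + 2gh) = √(9.00074² + 2·5.9·7.00126) = 12.7917 m/s = 41.97 ft/s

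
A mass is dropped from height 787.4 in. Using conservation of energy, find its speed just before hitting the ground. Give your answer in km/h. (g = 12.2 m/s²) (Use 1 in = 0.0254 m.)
Convert to SI: h = 20.0 m
mgh = ½mv² ⇒ v = √(2gh) = √(2·12.2·20.0) = 22.0907 m/s = 79.53 km/h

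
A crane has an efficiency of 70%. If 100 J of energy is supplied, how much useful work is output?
W_out = η·W_in = 0.7·100 = 70.0 J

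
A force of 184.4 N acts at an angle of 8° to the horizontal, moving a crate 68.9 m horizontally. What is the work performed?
W = F·d·cosθ = (184.4)(68.9)cos(8°) = 12580 J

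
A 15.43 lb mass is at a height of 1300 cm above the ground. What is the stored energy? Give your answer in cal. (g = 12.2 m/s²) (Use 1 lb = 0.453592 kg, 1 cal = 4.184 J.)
Convert to SI: m = 6.99892 kg, h = 13.0 m
PE = mgh = (6.99892)(12.2)(13.0) = 1110.03 J = 265.3 cal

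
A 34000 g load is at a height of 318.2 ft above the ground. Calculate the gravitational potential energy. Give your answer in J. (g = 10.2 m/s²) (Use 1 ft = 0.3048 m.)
Convert to SI: m = 34.0 kg, h = 96.9874 m
PE = mgh = (34.0)(10.2)(96.9874) = 33640 J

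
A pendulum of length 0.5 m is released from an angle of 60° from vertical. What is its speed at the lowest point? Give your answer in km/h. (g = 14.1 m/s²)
h = L(1 − cosθ) = 0.5(1 − cos60°) = 0.25 m
v = √(2gh) = √(2·14.1·0.25) = 2.65518 m/s = 9.559 km/h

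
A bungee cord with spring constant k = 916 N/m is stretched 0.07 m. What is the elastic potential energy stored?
PE = ½kx² = ½(916)(0.07)² = 2.244 J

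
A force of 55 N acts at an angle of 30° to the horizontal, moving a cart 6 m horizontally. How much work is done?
W = F·d·cosθ = (55)(6)cos(30°) = 285.8 J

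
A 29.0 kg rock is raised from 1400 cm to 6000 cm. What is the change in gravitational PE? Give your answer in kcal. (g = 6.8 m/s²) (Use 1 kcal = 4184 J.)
Convert to SI: m = 29.0 kg, Δh = 46.0 m
ΔPE = mgΔh = (29.0)(6.8)(46.0) = 9071.2 J = 2.168 kcal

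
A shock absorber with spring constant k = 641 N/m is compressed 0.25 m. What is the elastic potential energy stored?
PE = ½kx² = ½(641)(0.25)² = 20.03 J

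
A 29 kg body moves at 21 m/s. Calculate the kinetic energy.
KE = ½mv² = ½(29)(21)² = 6394.5 J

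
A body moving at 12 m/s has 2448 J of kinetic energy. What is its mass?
m = 2·KE/v² = 2·2448/(12)² = 34.0 kg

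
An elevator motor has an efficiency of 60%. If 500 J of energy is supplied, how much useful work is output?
W_out = η·W_in = 0.6·500 = 300.0 J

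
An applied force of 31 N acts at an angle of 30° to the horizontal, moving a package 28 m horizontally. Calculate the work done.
W = F·d·cosθ = (31)(28)cos(30°) = 751.7 J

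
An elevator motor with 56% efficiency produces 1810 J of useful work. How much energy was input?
W_in = W_out/η = 1810/0.56 = 3232 J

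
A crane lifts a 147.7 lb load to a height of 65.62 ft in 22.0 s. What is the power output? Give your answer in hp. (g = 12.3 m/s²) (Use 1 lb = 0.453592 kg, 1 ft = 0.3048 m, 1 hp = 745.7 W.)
Convert to SI: m = 66.9955 kg, h = 20.001 m, t = 22.0 s
P = mgh/t = (66.9955)(12.3)(20.001)/22.0 = 749.168 W = 1.005 hp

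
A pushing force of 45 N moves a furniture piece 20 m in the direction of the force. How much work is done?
W = F·d = (45)(20) = 900.0 J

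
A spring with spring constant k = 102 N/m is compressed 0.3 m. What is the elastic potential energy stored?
PE = ½kx² = ½(102)(0.3)² = 4.59 J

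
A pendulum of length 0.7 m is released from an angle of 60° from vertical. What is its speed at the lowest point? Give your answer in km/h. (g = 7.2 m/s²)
h = L(1 − cosθ) = 0.7(1 − cos60°) = 0.35 m
v = √(2gh) = √(2·7.2·0.35) = 2.24499 m/s = 8.082 km/h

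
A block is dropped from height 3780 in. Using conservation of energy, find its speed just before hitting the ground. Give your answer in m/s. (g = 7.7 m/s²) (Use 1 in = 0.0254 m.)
Convert to SI: h = 96.012 m
mgh = ½mv² ⇒ v = √(2gh) = √(2·7.7·96.012) = 38.45 m/s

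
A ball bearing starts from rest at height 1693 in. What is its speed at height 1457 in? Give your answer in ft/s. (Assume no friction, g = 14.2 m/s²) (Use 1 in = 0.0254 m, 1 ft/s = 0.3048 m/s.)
Convert to SI: h₁−h₂ = 5.9944 m
mgh₁ = mgh₂ + ½mv² ⇒ v = √(2g(h₁−h₂)) = √(2·14.2·5.9944) = 13.0476 m/s = 42.81 ft/s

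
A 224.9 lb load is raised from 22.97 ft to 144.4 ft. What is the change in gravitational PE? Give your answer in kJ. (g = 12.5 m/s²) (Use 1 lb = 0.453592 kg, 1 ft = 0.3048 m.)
Convert to SI: m = 102.013 kg, Δh = 37.0119 m
ΔPE = mgΔh = (102.013)(12.5)(37.0119) = 47196.1 J = 47.2 kJ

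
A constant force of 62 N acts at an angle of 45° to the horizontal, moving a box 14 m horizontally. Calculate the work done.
W = F·d·cosθ = (62)(14)cos(45°) = 613.8 J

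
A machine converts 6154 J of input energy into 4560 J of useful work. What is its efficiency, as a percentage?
η = W_out/W_in = 4560/6154 = 74.1%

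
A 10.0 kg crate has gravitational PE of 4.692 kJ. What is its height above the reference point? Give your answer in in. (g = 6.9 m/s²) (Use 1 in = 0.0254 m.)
Convert to SI: m = 10.0 kg, PE = 4692.0 J
h = PE/(mg) = 4692.0/(10.0·6.9) = 68.0 m = 2677 in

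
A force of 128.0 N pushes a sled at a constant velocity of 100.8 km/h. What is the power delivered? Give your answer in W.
Convert to SI: F = 128.0 N, v = 28.0 m/s
P = Fv = (128.0)(28.0) = 3584 W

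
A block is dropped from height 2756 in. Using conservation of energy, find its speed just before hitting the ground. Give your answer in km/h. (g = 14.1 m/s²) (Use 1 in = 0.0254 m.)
Convert to SI: h = 70.0024 m
mgh = ½mv² ⇒ v = √(2gh) = √(2·14.1·70.0024) = 44.4305 m/s = 159.9 km/h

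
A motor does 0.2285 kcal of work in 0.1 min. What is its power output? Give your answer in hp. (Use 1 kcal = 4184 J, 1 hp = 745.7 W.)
Convert to SI: W = 956.044 J, t = 6.0 s
P = W/t = 956.044/6.0 = 159.341 W = 0.2137 hp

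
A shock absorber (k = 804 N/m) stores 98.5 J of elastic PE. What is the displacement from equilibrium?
x = √(2·PE/k) = √(2·98.5/804) = 0.495 m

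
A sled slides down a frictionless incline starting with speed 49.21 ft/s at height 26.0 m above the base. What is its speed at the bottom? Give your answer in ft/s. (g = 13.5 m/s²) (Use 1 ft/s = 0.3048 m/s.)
Convert to SI: v₀ = 14.9992 m/s, h = 26.0 m
½mv₀² + mgh = ½mv² ⇒ v = √(v₀² + 2gh) = √(14.9992² + 2·13.5·26.0) = 30.4463 m/s = 99.89 ft/s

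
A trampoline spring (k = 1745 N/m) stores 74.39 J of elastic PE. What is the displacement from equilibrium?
x = √(2·PE/k) = √(2·74.39/1745) = 0.292 m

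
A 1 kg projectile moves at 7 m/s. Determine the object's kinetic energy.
KE = ½mv² = ½(1)(7)² = 24.5 J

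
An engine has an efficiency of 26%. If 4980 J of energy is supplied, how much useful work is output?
W_out = η·W_in = 0.26·4980 = 1294.8 J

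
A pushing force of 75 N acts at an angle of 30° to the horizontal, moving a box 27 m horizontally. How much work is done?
W = F·d·cosθ = (75)(27)cos(30°) = 1754 J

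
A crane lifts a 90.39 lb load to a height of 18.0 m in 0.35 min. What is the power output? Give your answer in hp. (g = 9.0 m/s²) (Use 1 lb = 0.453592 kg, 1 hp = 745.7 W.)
Convert to SI: m = 41.0002 kg, h = 18.0 m, t = 21.0 s
P = mgh/t = (41.0002)(9.0)(18.0)/21.0 = 316.287 W = 0.4241 hp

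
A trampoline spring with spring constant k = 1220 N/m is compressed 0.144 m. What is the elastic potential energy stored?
PE = ½kx² = ½(1220)(0.144)² = 12.65 J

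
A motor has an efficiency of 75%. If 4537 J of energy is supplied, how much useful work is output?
W_out = η·W_in = 0.75·4537 = 3402.75 J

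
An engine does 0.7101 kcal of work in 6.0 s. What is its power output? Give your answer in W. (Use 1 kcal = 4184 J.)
Convert to SI: W = 2971.06 J, t = 6.0 s
P = W/t = 2971.06/6.0 = 495.2 W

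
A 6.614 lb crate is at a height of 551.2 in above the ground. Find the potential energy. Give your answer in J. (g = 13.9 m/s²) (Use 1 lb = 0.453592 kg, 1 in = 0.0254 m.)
Convert to SI: m = 3.00006 kg, h = 14.0005 m
PE = mgh = (3.00006)(13.9)(14.0005) = 583.8 J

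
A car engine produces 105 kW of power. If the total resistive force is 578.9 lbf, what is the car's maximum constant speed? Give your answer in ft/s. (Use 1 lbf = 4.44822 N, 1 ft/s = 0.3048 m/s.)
Convert to SI: F = 2575.07 N
P = Fv ⇒ v = P/F = 105000 W/2575.07 N = 40.7755 m/s = 133.8 ft/s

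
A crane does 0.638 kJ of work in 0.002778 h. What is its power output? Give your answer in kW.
Convert to SI: W = 638.0 J, t = 10.0008 s
P = W/t = 638.0/10.0008 = 63.7949 W = 0.06379 kW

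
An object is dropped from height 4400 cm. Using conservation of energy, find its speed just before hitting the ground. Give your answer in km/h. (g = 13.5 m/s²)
Convert to SI: h = 44.0 m
mgh = ½mv² ⇒ v = √(2gh) = √(2·13.5·44.0) = 34.4674 m/s = 124.1 km/h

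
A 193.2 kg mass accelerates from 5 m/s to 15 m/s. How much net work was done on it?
W = ΔKE = ½m(v₂² − v₁²) = ½(193.2)(15² − 5²) = 19320.0 J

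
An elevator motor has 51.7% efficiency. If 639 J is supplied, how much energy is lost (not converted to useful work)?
W_lost = W_in(1 − η) = 639·(1 − 0.517) = 308.6 J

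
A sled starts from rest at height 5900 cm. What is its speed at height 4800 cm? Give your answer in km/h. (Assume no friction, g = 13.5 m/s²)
Convert to SI: h₁−h₂ = 11.0 m
mgh₁ = mgh₂ + ½mv² ⇒ v = √(2g(h₁−h₂)) = √(2·13.5·11.0) = 17.2337 m/s = 62.04 km/h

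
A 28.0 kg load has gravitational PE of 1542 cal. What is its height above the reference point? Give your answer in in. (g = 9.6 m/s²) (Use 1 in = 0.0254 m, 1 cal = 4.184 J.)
Convert to SI: m = 28.0 kg, PE = 6451.73 J
h = PE/(mg) = 6451.73/(28.0·9.6) = 24.002 m = 945.0 in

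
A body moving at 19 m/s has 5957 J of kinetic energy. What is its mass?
m = 2·KE/v² = 2·5957/(19)² = 33.0 kg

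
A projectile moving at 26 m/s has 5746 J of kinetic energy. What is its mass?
m = 2·KE/v² = 2·5746/(26)² = 17.0 kg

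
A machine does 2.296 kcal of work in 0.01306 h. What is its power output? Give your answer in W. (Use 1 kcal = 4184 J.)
Convert to SI: W = 9606.46 J, t = 47.016 s
P = W/t = 9606.46/47.016 = 204.3 W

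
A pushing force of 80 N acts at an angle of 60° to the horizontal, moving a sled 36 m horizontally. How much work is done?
W = F·d·cosθ = (80)(36)cos(60°) = 1440 J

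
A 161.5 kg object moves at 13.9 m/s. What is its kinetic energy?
KE = ½mv² = ½(161.5)(13.9)² = 15600 J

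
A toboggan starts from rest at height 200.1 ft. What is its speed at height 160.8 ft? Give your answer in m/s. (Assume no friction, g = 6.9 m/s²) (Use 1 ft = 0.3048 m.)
Convert to SI: h₁−h₂ = 11.9786 m
mgh₁ = mgh₂ + ½mv² ⇒ v = √(2g(h₁−h₂)) = √(2·6.9·11.9786) = 12.86 m/s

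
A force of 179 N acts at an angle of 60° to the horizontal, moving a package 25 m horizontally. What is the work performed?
W = F·d·cosθ = (179)(25)cos(60°) = 2238 J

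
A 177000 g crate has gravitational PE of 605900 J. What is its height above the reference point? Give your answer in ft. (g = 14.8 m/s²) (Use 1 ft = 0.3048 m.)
Convert to SI: m = 177.0 kg, PE = 605900 J
h = PE/(mg) = 605900/(177.0·14.8) = 231.295 m = 758.8 ft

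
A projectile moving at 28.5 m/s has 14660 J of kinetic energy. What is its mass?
m = 2·KE/v² = 2·14660/(28.5)² = 36.1 kg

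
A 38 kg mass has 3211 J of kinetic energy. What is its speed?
v = √(2·KE/m) = √(2·3211/38) = 13.0 m/s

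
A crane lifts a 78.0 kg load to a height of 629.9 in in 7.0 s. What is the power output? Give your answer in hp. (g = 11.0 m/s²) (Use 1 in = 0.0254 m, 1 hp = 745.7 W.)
Convert to SI: m = 78.0 kg, h = 15.9995 m, t = 7.0 s
P = mgh/t = (78.0)(11.0)(15.9995)/7.0 = 1961.08 W = 2.63 hp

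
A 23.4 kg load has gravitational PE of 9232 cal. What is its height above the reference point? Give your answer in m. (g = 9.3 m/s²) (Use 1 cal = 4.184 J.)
Convert to SI: m = 23.4 kg, PE = 38626.7 J
h = PE/(mg) = 38626.7/(23.4·9.3) = 177.5 m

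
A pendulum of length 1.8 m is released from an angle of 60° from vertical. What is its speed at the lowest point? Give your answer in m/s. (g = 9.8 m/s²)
h = L(1 − cosθ) = 1.8(1 − cos60°) = 0.9 m
v = √(2gh) = √(2·9.8·0.9) = 4.2 m/s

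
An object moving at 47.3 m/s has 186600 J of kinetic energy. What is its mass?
m = 2·KE/v² = 2·186600/(47.3)² = 166.8 kg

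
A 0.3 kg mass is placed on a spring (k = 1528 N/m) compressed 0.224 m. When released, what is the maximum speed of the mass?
½kx² = ½mv² ⇒ v = x√(k/m) = (0.224)√(1528/0.3) = 15.99 m/s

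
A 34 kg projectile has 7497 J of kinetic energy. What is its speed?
v = √(2·KE/m) = √(2·7497/34) = 21.0 m/s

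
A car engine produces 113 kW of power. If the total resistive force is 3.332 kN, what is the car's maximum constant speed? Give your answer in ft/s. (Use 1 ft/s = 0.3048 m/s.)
Convert to SI: F = 3332.0 N
P = Fv ⇒ v = P/F = 113000 W/3332.0 N = 33.9136 m/s = 111.3 ft/s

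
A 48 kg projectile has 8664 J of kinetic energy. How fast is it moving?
v = √(2·KE/m) = √(2·8664/48) = 19.0 m/s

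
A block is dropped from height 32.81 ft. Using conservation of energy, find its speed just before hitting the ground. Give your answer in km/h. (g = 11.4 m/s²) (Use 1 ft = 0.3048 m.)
Convert to SI: h = 10.0005 m
mgh = ½mv² ⇒ v = √(2gh) = √(2·11.4·10.0005) = 15.1 m/s = 54.36 km/h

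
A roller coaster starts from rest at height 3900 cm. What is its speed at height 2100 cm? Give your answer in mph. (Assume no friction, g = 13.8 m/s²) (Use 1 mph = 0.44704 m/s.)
Convert to SI: h₁−h₂ = 18.0 m
mgh₁ = mgh₂ + ½mv² ⇒ v = √(2g(h₁−h₂)) = √(2·13.8·18.0) = 22.289 m/s = 49.86 mph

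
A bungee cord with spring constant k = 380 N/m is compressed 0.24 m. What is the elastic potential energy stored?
PE = ½kx² = ½(380)(0.24)² = 10.94 J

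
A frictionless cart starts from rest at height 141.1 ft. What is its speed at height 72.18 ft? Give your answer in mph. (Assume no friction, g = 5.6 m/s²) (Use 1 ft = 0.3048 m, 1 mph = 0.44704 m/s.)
Convert to SI: h₁−h₂ = 21.0068 m
mgh₁ = mgh₂ + ½mv² ⇒ v = √(2g(h₁−h₂)) = √(2·5.6·21.0068) = 15.3387 m/s = 34.31 mph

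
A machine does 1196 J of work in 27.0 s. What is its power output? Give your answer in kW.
P = W/t = 1196.0/27.0 = 44.2963 W = 0.0443 kW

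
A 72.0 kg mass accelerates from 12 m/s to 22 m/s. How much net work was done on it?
W = ΔKE = ½m(v₂² − v₁²) = ½(72.0)(22² − 12²) = 12240.0 J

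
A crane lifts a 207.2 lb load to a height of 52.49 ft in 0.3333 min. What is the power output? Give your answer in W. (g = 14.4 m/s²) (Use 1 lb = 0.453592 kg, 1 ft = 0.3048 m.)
Convert to SI: m = 93.9843 kg, h = 15.999 m, t = 19.998 s
P = mgh/t = (93.9843)(14.4)(15.999)/19.998 = 1083 W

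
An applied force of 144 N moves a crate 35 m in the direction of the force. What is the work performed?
W = F·d = (144)(35) = 5040 J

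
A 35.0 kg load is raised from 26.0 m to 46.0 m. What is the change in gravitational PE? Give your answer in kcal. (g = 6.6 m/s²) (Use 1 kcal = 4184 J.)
ΔPE = mgΔh = (35.0)(6.6)(20.0) = 4620.0 J = 1.104 kcal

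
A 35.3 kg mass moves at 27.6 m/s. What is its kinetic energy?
KE = ½mv² = ½(35.3)(27.6)² = 13450 J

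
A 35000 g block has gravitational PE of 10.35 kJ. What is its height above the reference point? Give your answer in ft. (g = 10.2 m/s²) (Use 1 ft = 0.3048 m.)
Convert to SI: m = 35.0 kg, PE = 10350.0 J
h = PE/(mg) = 10350.0/(35.0·10.2) = 28.9916 m = 95.12 ft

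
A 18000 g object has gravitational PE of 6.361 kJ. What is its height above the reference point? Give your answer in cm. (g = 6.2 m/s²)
Convert to SI: m = 18.0 kg, PE = 6361.0 J
h = PE/(mg) = 6361.0/(18.0·6.2) = 56.9982 m = 5700 cm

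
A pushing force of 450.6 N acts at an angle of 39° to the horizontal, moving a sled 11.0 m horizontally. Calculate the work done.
W = F·d·cosθ = (450.6)(11.0)cos(39°) = 3852 J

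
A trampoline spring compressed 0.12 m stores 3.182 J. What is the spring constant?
k = 2·PE/x² = 2·3.182/(0.12)² = 441.9 N/m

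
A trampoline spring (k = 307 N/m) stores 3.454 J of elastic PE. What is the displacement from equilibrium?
x = √(2·PE/k) = √(2·3.454/307) = 0.15 m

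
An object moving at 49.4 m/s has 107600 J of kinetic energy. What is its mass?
m = 2·KE/v² = 2·107600/(49.4)² = 88.18 kg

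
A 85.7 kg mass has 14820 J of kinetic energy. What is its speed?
v = √(2·KE/m) = √(2·14820/85.7) = 18.6 m/s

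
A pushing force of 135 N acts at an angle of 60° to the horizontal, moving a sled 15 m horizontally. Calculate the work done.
W = F·d·cosθ = (135)(15)cos(60°) = 1013 J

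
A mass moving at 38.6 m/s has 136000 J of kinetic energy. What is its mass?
m = 2·KE/v² = 2·136000/(38.6)² = 182.6 kg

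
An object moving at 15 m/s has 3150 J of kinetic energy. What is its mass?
m = 2·KE/v² = 2·3150/(15)² = 28.0 kg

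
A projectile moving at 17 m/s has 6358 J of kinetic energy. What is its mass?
m = 2·KE/v² = 2·6358/(17)² = 44.0 kg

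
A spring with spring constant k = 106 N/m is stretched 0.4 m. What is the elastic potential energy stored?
PE = ½kx² = ½(106)(0.4)² = 8.48 J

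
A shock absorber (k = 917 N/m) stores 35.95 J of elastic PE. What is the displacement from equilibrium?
x = √(2·PE/k) = √(2·35.95/917) = 0.28 m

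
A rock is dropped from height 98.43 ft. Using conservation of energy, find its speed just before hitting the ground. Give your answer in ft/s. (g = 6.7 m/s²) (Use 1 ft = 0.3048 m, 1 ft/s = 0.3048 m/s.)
Convert to SI: h = 30.0015 m
mgh = ½mv² ⇒ v = √(2gh) = √(2·6.7·30.0015) = 20.0504 m/s = 65.78 ft/s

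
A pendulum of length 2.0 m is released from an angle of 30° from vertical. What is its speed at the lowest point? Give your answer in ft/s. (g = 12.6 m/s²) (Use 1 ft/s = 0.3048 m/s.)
h = L(1 − cosθ) = 2.0(1 − cos30°) = 0.267949 m
v = √(2gh) = √(2·12.6·0.267949) = 2.59852 m/s = 8.525 ft/s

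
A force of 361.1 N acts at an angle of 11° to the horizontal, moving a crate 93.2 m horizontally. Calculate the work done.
W = F·d·cosθ = (361.1)(93.2)cos(11°) = 33040 J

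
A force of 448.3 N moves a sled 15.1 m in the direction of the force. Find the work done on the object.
W = F·d = (448.3)(15.1) = 6769 J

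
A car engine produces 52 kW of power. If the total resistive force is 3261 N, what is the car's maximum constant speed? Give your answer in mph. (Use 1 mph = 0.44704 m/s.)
P = Fv ⇒ v = P/F = 52000 W/3261.0 N = 15.946 m/s = 35.67 mph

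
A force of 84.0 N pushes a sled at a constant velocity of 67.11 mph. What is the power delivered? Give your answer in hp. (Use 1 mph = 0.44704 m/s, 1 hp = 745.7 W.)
Convert to SI: F = 84.0 N, v = 30.0009 m/s
P = Fv = (84.0)(30.0009) = 2520.07 W = 3.379 hp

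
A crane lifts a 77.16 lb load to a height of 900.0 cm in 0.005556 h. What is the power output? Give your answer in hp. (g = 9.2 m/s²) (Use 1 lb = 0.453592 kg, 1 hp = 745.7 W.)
Convert to SI: m = 34.9992 kg, h = 9.0 m, t = 20.0016 s
P = mgh/t = (34.9992)(9.2)(9.0)/20.0016 = 144.885 W = 0.1943 hp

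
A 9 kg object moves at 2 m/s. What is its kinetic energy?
KE = ½mv² = ½(9)(2)² = 18.0 J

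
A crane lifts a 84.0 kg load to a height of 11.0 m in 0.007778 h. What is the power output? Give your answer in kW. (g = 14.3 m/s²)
Convert to SI: m = 84.0 kg, h = 11.0 m, t = 28.0008 s
P = mgh/t = (84.0)(14.3)(11.0)/28.0008 = 471.887 W = 0.4719 kW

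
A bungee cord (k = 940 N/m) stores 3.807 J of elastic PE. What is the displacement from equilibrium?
x = √(2·PE/k) = √(2·3.807/940) = 0.09 m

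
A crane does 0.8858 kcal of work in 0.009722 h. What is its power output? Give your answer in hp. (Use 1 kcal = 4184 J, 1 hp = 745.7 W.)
Convert to SI: W = 3706.19 J, t = 34.9992 s
P = W/t = 3706.19/34.9992 = 105.893 W = 0.142 hp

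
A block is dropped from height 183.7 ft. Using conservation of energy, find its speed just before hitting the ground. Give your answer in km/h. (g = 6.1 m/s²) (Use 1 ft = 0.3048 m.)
Convert to SI: h = 55.9918 m
mgh = ½mv² ⇒ v = √(2gh) = √(2·6.1·55.9918) = 26.1362 m/s = 94.09 km/h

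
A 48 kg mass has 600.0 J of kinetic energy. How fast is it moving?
v = √(2·KE/m) = √(2·600.0/48) = 5.0 m/s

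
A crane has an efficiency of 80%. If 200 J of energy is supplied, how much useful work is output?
W_out = η·W_in = 0.8·200 = 160.0 J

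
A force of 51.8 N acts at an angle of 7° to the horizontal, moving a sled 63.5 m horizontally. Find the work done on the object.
W = F·d·cosθ = (51.8)(63.5)cos(7°) = 3265 J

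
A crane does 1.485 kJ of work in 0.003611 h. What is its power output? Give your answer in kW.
Convert to SI: W = 1485.0 J, t = 12.9996 s
P = W/t = 1485.0/12.9996 = 114.234 W = 0.1142 kW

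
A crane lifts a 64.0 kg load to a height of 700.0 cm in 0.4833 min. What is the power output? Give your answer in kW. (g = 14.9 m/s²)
Convert to SI: m = 64.0 kg, h = 7.0 m, t = 28.998 s
P = mgh/t = (64.0)(14.9)(7.0)/28.998 = 230.195 W = 0.2302 kW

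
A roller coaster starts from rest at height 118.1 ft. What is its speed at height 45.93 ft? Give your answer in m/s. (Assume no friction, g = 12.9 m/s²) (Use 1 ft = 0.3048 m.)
Convert to SI: h₁−h₂ = 21.9974 m
mgh₁ = mgh₂ + ½mv² ⇒ v = √(2g(h₁−h₂)) = √(2·12.9·21.9974) = 23.82 m/s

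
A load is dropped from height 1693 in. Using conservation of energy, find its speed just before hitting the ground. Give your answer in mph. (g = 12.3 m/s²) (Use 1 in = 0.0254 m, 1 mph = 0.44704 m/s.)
Convert to SI: h = 43.0022 m
mgh = ½mv² ⇒ v = √(2gh) = √(2·12.3·43.0022) = 32.5247 m/s = 72.76 mph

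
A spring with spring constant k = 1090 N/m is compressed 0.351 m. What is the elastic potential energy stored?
PE = ½kx² = ½(1090)(0.351)² = 67.14 J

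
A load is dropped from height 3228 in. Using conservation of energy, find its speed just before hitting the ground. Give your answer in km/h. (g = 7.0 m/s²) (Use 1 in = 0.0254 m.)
Convert to SI: h = 81.9912 m
mgh = ½mv² ⇒ v = √(2gh) = √(2·7.0·81.9912) = 33.8803 m/s = 122.0 km/h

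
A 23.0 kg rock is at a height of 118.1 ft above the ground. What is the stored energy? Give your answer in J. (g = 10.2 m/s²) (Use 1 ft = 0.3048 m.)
Convert to SI: m = 23.0 kg, h = 35.9969 m
PE = mgh = (23.0)(10.2)(35.9969) = 8445 J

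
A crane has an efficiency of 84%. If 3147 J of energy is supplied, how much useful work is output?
W_out = η·W_in = 0.84·3147 = 2643.48 J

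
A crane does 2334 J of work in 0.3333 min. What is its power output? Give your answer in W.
Convert to SI: W = 2334.0 J, t = 19.998 s
P = W/t = 2334.0/19.998 = 116.7 W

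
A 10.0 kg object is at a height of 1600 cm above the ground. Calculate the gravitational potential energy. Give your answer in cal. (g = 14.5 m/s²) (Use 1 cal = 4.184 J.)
Convert to SI: m = 10.0 kg, h = 16.0 m
PE = mgh = (10.0)(14.5)(16.0) = 2320.0 J = 554.5 cal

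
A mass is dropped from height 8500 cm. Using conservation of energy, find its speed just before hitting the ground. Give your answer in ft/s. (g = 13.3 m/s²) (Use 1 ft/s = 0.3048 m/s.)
Convert to SI: h = 85.0 m
mgh = ½mv² ⇒ v = √(2gh) = √(2·13.3·85.0) = 47.55 m/s = 156.0 ft/s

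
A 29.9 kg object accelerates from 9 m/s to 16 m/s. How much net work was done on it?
W = ΔKE = ½m(v₂² − v₁²) = ½(29.9)(16² − 9²) = 2616.25 J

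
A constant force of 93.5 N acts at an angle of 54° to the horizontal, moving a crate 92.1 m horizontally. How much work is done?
W = F·d·cosθ = (93.5)(92.1)cos(54°) = 5062 J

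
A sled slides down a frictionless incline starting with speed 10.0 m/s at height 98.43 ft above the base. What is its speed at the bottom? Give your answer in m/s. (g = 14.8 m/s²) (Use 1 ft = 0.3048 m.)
Convert to SI: v₀ = 10.0 m/s, h = 30.0015 m
½mv₀² + mgh = ½mv² ⇒ v = √(v₀² + 2gh) = √(10.0² + 2·14.8·30.0015) = 31.43 m/s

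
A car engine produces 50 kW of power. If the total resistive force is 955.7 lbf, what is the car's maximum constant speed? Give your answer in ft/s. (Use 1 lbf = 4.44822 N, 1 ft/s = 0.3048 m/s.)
Convert to SI: F = 4251.16 N
P = Fv ⇒ v = P/F = 50000 W/4251.16 N = 11.7615 m/s = 38.59 ft/s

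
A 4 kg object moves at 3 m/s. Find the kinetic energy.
KE = ½mv² = ½(4)(3)² = 18.0 J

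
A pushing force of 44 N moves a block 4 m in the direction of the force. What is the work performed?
W = F·d = (44)(4) = 176.0 J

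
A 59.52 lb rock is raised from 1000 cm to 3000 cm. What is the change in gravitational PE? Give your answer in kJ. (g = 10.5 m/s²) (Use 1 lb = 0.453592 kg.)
Convert to SI: m = 26.9978 kg, Δh = 20.0 m
ΔPE = mgΔh = (26.9978)(10.5)(20.0) = 5669.54 J = 5.67 kJ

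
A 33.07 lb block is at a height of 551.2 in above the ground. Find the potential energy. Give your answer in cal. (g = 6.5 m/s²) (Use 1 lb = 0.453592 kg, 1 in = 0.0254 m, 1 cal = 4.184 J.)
Convert to SI: m = 15.0003 kg, h = 14.0005 m
PE = mgh = (15.0003)(6.5)(14.0005) = 1365.07 J = 326.3 cal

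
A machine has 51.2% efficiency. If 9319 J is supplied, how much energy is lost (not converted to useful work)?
W_lost = W_in(1 − η) = 9319·(1 − 0.512) = 4548 J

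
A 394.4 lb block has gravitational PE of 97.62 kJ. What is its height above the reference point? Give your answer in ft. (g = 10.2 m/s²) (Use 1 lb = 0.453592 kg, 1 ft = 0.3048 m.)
Convert to SI: m = 178.897 kg, PE = 97620.0 J
h = PE/(mg) = 97620.0/(178.897·10.2) = 53.4979 m = 175.5 ft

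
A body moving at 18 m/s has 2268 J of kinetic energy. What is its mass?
m = 2·KE/v² = 2·2268/(18)² = 14.0 kg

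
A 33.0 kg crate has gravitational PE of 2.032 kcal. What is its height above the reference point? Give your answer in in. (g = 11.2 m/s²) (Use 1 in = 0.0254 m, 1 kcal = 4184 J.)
Convert to SI: m = 33.0 kg, PE = 8501.89 J
h = PE/(mg) = 8501.89/(33.0·11.2) = 23.0029 m = 905.6 in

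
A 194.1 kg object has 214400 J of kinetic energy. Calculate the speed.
v = √(2·KE/m) = √(2·214400/194.1) = 47.0 m/s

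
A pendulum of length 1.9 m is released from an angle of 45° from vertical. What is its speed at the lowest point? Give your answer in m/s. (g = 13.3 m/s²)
h = L(1 − cosθ) = 1.9(1 − cos45°) = 0.556497 m
v = √(2gh) = √(2·13.3·0.556497) = 3.847 m/s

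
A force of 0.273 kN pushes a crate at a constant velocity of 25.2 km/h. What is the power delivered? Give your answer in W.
Convert to SI: F = 273.0 N, v = 7.0 m/s
P = Fv = (273.0)(7.0) = 1911 W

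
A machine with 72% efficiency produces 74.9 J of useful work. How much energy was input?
W_in = W_out/η = 74.9/0.72 = 104.0 J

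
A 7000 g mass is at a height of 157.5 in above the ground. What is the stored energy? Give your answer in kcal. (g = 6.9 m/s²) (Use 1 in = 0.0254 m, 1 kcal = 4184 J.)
Convert to SI: m = 7.0 kg, h = 4.0005 m
PE = mgh = (7.0)(6.9)(4.0005) = 193.224 J = 0.04618 kcal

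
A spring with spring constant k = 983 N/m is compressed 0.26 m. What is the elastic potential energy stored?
PE = ½kx² = ½(983)(0.26)² = 33.23 J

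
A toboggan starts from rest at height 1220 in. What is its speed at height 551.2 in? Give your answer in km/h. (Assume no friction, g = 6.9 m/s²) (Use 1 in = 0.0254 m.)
Convert to SI: h₁−h₂ = 16.9875 m
mgh₁ = mgh₂ + ½mv² ⇒ v = √(2g(h₁−h₂)) = √(2·6.9·16.9875) = 15.311 m/s = 55.12 km/h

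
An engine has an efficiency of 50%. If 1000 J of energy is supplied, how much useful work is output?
W_out = η·W_in = 0.5·1000 = 500.0 J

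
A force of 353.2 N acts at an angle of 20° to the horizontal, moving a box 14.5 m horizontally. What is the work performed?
W = F·d·cosθ = (353.2)(14.5)cos(20°) = 4813 J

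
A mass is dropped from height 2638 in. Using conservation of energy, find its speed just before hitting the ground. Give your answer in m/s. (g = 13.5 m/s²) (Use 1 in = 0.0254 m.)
Convert to SI: h = 67.0052 m
mgh = ½mv² ⇒ v = √(2gh) = √(2·13.5·67.0052) = 42.53 m/s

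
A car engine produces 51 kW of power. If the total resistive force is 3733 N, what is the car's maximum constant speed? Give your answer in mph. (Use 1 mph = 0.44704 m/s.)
P = Fv ⇒ v = P/F = 51000 W/3733.0 N = 13.6619 m/s = 30.56 mph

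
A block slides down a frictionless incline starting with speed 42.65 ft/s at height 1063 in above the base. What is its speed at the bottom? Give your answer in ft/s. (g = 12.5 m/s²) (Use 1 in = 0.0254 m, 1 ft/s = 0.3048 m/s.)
Convert to SI: v₀ = 12.9997 m/s, h = 27.0002 m
½mv₀² + mgh = ½mv² ⇒ v = √(v₀² + 2gh) = √(12.9997² + 2·12.5·27.0002) = 29.0516 m/s = 95.31 ft/s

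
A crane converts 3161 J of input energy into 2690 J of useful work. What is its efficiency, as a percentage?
η = W_out/W_in = 2690/3161 = 85.1%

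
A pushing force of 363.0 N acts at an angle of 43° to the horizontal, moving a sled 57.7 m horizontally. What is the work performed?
W = F·d·cosθ = (363.0)(57.7)cos(43°) = 15320 J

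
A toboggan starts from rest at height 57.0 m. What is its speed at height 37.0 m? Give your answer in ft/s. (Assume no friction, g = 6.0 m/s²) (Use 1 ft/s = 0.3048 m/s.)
mgh₁ = mgh₂ + ½mv² ⇒ v = √(2g(h₁−h₂)) = √(2·6.0·20.0) = 15.4919 m/s = 50.83 ft/s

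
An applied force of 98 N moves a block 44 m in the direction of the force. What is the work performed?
W = F·d = (98)(44) = 4312 J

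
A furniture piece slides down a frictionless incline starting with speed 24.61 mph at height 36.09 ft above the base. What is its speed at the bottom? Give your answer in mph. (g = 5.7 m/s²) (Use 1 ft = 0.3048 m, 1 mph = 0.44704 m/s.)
Convert to SI: v₀ = 11.0017 m/s, h = 11.0002 m
½mv₀² + mgh = ½mv² ⇒ v = √(v₀² + 2gh) = √(11.0017² + 2·5.7·11.0002) = 15.6984 m/s = 35.12 mph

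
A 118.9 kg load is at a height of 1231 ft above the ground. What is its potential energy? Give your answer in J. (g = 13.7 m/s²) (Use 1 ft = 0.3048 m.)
Convert to SI: m = 118.9 kg, h = 375.209 m
PE = mgh = (118.9)(13.7)(375.209) = 611200 J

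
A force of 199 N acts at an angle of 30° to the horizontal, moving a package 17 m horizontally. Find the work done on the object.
W = F·d·cosθ = (199)(17)cos(30°) = 2930 J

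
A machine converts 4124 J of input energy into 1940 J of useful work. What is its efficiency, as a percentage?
η = W_out/W_in = 1940/4124 = 47.04%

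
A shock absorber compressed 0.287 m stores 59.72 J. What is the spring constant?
k = 2·PE/x² = 2·59.72/(0.287)² = 1450 N/m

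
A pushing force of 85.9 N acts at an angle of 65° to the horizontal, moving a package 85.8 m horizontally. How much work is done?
W = F·d·cosθ = (85.9)(85.8)cos(65°) = 3115 J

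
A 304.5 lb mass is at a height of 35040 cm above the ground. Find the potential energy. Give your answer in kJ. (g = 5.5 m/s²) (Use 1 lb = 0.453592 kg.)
Convert to SI: m = 138.119 kg, h = 350.4 m
PE = mgh = (138.119)(5.5)(350.4) = 266182 J = 266.2 kJ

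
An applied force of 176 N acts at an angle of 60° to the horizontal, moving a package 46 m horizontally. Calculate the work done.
W = F·d·cosθ = (176)(46)cos(60°) = 4048 J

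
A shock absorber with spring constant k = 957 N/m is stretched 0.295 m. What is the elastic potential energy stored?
PE = ½kx² = ½(957)(0.295)² = 41.64 J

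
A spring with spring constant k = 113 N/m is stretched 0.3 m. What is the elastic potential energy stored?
PE = ½kx² = ½(113)(0.3)² = 5.085 J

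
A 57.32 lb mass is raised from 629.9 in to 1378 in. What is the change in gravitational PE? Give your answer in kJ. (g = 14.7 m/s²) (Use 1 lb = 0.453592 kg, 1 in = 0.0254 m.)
Convert to SI: m = 25.9999 kg, Δh = 19.0017 m
ΔPE = mgΔh = (25.9999)(14.7)(19.0017) = 7262.44 J = 7.262 kJ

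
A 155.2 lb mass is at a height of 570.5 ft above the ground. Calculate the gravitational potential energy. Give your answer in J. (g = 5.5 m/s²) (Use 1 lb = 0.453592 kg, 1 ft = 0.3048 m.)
Convert to SI: m = 70.3975 kg, h = 173.888 m
PE = mgh = (70.3975)(5.5)(173.888) = 67330 J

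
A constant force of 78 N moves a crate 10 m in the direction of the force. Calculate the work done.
W = F·d = (78)(10) = 780.0 J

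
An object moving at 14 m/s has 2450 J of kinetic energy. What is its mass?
m = 2·KE/v² = 2·2450/(14)² = 25.0 kg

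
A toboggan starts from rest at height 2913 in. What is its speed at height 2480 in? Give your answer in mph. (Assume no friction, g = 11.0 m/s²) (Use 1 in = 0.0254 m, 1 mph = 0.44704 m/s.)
Convert to SI: h₁−h₂ = 10.9982 m
mgh₁ = mgh₂ + ½mv² ⇒ v = √(2g(h₁−h₂)) = √(2·11.0·10.9982) = 15.5551 m/s = 34.8 mph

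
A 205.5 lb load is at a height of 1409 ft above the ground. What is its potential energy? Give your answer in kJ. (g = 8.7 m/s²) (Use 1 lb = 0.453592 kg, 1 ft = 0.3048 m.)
Convert to SI: m = 93.2132 kg, h = 429.463 m
PE = mgh = (93.2132)(8.7)(429.463) = 348275 J = 348.3 kJ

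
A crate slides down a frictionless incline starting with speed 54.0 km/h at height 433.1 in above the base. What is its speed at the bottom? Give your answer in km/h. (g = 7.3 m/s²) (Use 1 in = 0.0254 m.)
Convert to SI: v₀ = 15.0 m/s, h = 11.0007 m
½mv₀² + mgh = ½mv² ⇒ v = √(v₀² + 2gh) = √(15.0² + 2·7.3·11.0007) = 19.637 m/s = 70.69 km/h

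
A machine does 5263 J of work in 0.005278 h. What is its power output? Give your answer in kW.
Convert to SI: W = 5263.0 J, t = 19.0008 s
P = W/t = 5263.0/19.0008 = 276.988 W = 0.277 kW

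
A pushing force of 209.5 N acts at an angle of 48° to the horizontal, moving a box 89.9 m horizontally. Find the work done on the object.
W = F·d·cosθ = (209.5)(89.9)cos(48°) = 12600 J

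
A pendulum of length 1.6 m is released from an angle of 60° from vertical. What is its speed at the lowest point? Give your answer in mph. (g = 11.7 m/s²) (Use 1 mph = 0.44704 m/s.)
h = L(1 − cosθ) = 1.6(1 − cos60°) = 0.8 m
v = √(2gh) = √(2·11.7·0.8) = 4.32666 m/s = 9.678 mph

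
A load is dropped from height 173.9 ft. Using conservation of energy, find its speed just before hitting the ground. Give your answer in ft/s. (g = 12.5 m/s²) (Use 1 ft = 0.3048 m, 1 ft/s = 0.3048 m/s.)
Convert to SI: h = 53.0047 m
mgh = ½mv² ⇒ v = √(2gh) = √(2·12.5·53.0047) = 36.4022 m/s = 119.4 ft/s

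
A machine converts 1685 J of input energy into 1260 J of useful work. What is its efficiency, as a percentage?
η = W_out/W_in = 1260/1685 = 74.78%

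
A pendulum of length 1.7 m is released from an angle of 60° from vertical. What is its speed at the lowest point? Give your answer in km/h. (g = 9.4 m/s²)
h = L(1 − cosθ) = 1.7(1 − cos60°) = 0.85 m
v = √(2gh) = √(2·9.4·0.85) = 3.9975 m/s = 14.39 km/h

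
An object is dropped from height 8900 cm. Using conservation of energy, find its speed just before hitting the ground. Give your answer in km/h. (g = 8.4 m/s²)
Convert to SI: h = 89.0 m
mgh = ½mv² ⇒ v = √(2gh) = √(2·8.4·89.0) = 38.6678 m/s = 139.2 km/h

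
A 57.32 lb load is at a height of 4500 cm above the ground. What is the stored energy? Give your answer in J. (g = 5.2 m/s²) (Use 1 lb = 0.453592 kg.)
Convert to SI: m = 25.9999 kg, h = 45.0 m
PE = mgh = (25.9999)(5.2)(45.0) = 6084 J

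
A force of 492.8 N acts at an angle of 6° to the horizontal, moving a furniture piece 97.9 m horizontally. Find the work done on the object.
W = F·d·cosθ = (492.8)(97.9)cos(6°) = 47980 J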